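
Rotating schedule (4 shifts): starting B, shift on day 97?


Shifts: A, B, C, D
Start: B (index 1)
Day 97: (1 + 97 - 1) mod 4
= 97 mod 4
= 1
Index 1 → shift B

Shift B


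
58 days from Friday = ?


Start: Friday (index 4)
(4 + 58) mod 7
= 62 mod 7
= 6
Index 6 → Sunday

Sunday


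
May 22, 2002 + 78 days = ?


Start: May 22, 2002
Add 78 days
May 22 → June 1: 31 - 22 + 1 = 10 days (78 - 10 = 68 left)
June 1 → July 1: 30 - 1 + 1 = 30 days (68 - 30 = 38 left)
July 1 → August 1: 31 - 1 + 1 = 31 days (38 - 31 = 7 left)
August 1 + 7 = August 8, 2002

August 8, 2002


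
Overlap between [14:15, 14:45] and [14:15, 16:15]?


30 minutes

Meeting A: 855-885 (in minutes from midnight)
Meeting B: 855-975
Overlap start = max(855, 855) = 855
Overlap end = min(885, 975) = 885
Overlap = max(0, 885 - 855) = 30 min


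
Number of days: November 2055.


Month: November (month 11)
November has 30 days

30 days


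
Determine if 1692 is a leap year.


Yes

Rules: divisible by 4 AND (not by 100 OR by 400)
1692 ÷ 4 = 423 exactly → divisible by 4
1692 ÷ 100 = 16 remainder 92 → not divisible by 100
Divisible by 4 but not by 100 → leap year


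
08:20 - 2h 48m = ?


Start: 500 minutes from midnight
Subtract: 168 minutes
Remaining: 500 - 168 = 332
Hours: 5, Minutes: 32

05:32


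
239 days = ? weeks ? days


34 weeks 1 days

Weeks: 239 ÷ 7 = 34 remainder 1


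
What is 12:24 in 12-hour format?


Hour: 12
12 → 12 PM (noon)

12:24 PM


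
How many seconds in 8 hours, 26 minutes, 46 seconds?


30406 seconds

Hours: 8 × 3600 = 28800
Minutes: 26 × 60 = 1560
Seconds: 46
Total = 28800 + 1560 + 46 = 30406


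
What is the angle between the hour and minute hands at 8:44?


2.0°

Hour hand = 8×30 + 44×0.5 = 262.0°
Minute hand = 44×6 = 264°
Difference = |262.0 - 264| = 2.0°


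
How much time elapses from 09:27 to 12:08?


End time in minutes: 12×60 + 8 = 728
Start time in minutes: 9×60 + 27 = 567
Difference = 728 - 567 = 161 minutes
= 2 hours 41 minutes

2h 41m


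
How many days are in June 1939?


30 days

Month: June (month 6)
June has 30 days


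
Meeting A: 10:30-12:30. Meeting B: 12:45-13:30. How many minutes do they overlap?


0 minutes

Meeting A: 630-750 (in minutes from midnight)
Meeting B: 765-810
Overlap start = max(630, 765) = 765
Overlap end = min(750, 810) = 750
Overlap = max(0, 750 - 765) = 0 min


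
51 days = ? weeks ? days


Weeks: 51 ÷ 7 = 7 remainder 2

7 weeks 2 days


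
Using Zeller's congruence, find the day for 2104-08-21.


Zeller's congruence:
q=21, m=8, k=4, j=21
h = (21 + ⌊13×9/5⌋ + 4 + ⌊4/4⌋ + ⌊21/4⌋ - 2×21) mod 7
= (21 + 23 + 4 + 1 + 5 - 42) mod 7
= 12 mod 7 = 5
h=5 → Thursday

Thursday


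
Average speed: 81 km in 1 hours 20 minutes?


Distance: 81 km
Time: 1h 20m = 80 min = 80/60 = 4/3 hours
Speed = 81 ÷ (4/3) = 81 × 3 / 4 = 243/4 ≈ 60.8 km/h

60.8 km/h


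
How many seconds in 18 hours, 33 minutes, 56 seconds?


Hours: 18 × 3600 = 64800
Minutes: 33 × 60 = 1980
Seconds: 56
Total = 64800 + 1980 + 56 = 66836

66836 seconds


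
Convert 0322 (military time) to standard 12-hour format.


Hour: 3
3 < 12 → AM

3:22 AM


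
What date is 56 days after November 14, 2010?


Start: November 14, 2010
Add 56 days
November 14 → December 1: 30 - 14 + 1 = 17 days (56 - 17 = 39 left)
December 1 → January 1: 31 - 1 + 1 = 31 days (39 - 31 = 8 left)
January 1 + 8 = January 9, 2011

January 9, 2011


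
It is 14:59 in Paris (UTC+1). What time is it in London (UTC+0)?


13:59

Time difference = UTC+0 - UTC+1 = -1 hours
New hour = (14 -1) mod 24
= 13 mod 24 = 13
Minutes unchanged → 13:59


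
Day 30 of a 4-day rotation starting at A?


Shift B

Shifts: A, B, C, D
Start: A (index 0)
Day 30: (0 + 30 - 1) mod 4
= 29 mod 4
= 1
Index 1 → shift B


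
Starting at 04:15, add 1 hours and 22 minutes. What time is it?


Start: 255 minutes from midnight
Add: 82 minutes
Total: 337 minutes
Hours: 337 ÷ 60 = 5 remainder 37

05:37


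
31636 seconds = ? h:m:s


8h 47m 16s

Hours: 31636 ÷ 3600 = 8 remainder 2836
Minutes: 2836 ÷ 60 = 47 remainder 16
Seconds: 16


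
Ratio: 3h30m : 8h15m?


Duration 1: 210 minutes
Duration 2: 495 minutes
Ratio = 210:495
GCD = 15
Simplified = 14:33
As a decimal: 14/33 ≈ 0.42

14:33 (0.42)


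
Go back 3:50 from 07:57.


Start: 477 minutes from midnight
Subtract: 230 minutes
Remaining: 477 - 230 = 247
Hours: 4, Minutes: 7

04:07


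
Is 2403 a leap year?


No

Rules: divisible by 4 AND (not by 100 OR by 400)
2403 ÷ 4 = 600 remainder 3 → not divisible by 4
Not divisible by 4 → not a leap year


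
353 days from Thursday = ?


Sunday

Start: Thursday (index 3)
(3 + 353) mod 7
= 356 mod 7
= 6
Index 6 → Sunday


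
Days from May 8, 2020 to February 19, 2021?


From May 8, 2020 to February 19, 2021
Rest of May 2020: 31 - 8 = 23
Full months: June 30, July 31, August 31, September 30, October 31, November 30, December 31, January 31
Days into February 2021: 19
Total = 23 + 30 + 31 + 31 + 30 + 31 + 30 + 31 + 31 + 19 = 287 days

287 days


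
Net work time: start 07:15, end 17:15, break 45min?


9h 15m (555 minutes)

Total time = (17×60+15) - (7×60+15)
= 1035 - 435 = 600 min
Minus break: 600 - 45 = 555 min
= 9h 15m


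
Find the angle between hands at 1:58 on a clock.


71.0°

Hour hand = 1×30 + 58×0.5 = 59.0°
Minute hand = 58×6 = 348°
Difference = |59.0 - 348| = 289.0°
Since > 180°: 360 - 289.0 = 71.0°


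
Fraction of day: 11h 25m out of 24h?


Total minutes: 11×60 + 25 = 685
Day = 24×60 = 1440 minutes
Fraction = 685/1440 ≈ 0.4757
As a percentage: 685/1440 × 100 ≈ 47.57%

0.4757 (47.57%)


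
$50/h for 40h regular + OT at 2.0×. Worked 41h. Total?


Regular: 40h × $50 = $2000.00
Overtime: 41 - 40 = 1h
OT pay: 1h × $50 × 2.0 = $100.00
Total = $2000.00 + $100.00 = $2100.00

$2100.00


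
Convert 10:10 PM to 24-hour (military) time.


Input: 10:10 PM
PM: 10 + 12 = 22

22:10


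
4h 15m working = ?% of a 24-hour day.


17.7%

Time: 255 minutes
Day: 1440 minutes
Percentage = (255/1440) × 100 ≈ 17.7%


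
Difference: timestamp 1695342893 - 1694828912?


Difference = 1695342893 - 1694828912 = 513981 seconds
In hours: 513981 / 3600 ≈ 142.8
In days: 513981 / 86400 ≈ 5.95

513981 seconds (142.8 hours / 5.95 days)


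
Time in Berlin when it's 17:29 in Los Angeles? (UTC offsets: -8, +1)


Time difference = UTC+1 - UTC-8 = +9 hours
New hour = (17 + 9) mod 24
= 26 mod 24 = 2
Minutes unchanged → 02:29; 26 ≥ 24 → next day

02:29 (next day)


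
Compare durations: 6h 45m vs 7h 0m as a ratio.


27:28 (0.96)

Duration 1: 405 minutes
Duration 2: 420 minutes
Ratio = 405:420
GCD = 15
Simplified = 27:28
As a decimal: 27/28 ≈ 0.96


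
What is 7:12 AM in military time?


Input: 7:12 AM
AM hour stays: 7

07:12


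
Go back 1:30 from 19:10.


17:40

Start: 1150 minutes from midnight
Subtract: 90 minutes
Remaining: 1150 - 90 = 1060
Hours: 17, Minutes: 40


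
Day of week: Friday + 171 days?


Monday

Start: Friday (index 4)
(4 + 171) mod 7
= 175 mod 7
= 0
Index 0 → Monday


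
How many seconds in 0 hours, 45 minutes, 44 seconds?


Hours: 0 × 3600 = 0
Minutes: 45 × 60 = 2700
Seconds: 44
Total = 0 + 2700 + 44 = 2744

2744 seconds


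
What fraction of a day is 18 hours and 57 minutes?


Total minutes: 18×60 + 57 = 1137
Day = 24×60 = 1440 minutes
Fraction = 1137/1440 ≈ 0.7896
As a percentage: 1137/1440 × 100 ≈ 78.96%

0.7896 (78.96%)


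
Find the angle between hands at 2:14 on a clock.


17.0°

Hour hand = 2×30 + 14×0.5 = 67.0°
Minute hand = 14×6 = 84°
Difference = |67.0 - 84| = 17.0°


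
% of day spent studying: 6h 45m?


Time: 405 minutes
Day: 1440 minutes
Percentage = (405/1440) × 100 ≈ 28.1%

28.1%


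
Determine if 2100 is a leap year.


No

Rules: divisible by 4 AND (not by 100 OR by 400)
2100 ÷ 4 = 525 exactly → divisible by 4
2100 ÷ 100 = 21 exactly → divisible by 100
2100 ÷ 400 = 5 remainder 100 → not divisible by 400
Divisible by 100 but not by 400 → not a leap year


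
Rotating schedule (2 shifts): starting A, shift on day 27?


Shift A

Shifts: A, B
Start: A (index 0)
Day 27: (0 + 27 - 1) mod 2
= 26 mod 2
= 0
Index 0 → shift A


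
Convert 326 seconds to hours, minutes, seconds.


Hours: 326 ÷ 3600 = 0 remainder 326
Minutes: 326 ÷ 60 = 5 remainder 26
Seconds: 26

0h 5m 26s


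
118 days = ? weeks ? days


Weeks: 118 ÷ 7 = 16 remainder 6

16 weeks 6 days


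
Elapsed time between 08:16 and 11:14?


2h 58m

End time in minutes: 11×60 + 14 = 674
Start time in minutes: 8×60 + 16 = 496
Difference = 674 - 496 = 178 minutes
= 2 hours 58 minutes


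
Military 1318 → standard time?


Hour: 13
13 - 12 = 1 → PM

1:18 PM


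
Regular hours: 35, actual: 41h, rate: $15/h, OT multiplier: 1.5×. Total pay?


Regular: 35h × $15 = $525.00
Overtime: 41 - 35 = 6h
OT pay: 6h × $15 × 1.5 = $135.00
Total = $525.00 + $135.00 = $660.00

$660.00


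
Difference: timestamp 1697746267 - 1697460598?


Difference = 1697746267 - 1697460598 = 285669 seconds
In hours: 285669 / 3600 ≈ 79.4
In days: 285669 / 86400 ≈ 3.31

285669 seconds (79.4 hours / 3.31 days)


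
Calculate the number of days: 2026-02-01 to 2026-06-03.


From February 1, 2026 to June 3, 2026
Rest of February 2026: 28 - 1 = 27
Full months: March 31, April 30, May 31
Days into June 2026: 3
Total = 27 + 31 + 30 + 31 + 3 = 122 days

122 days


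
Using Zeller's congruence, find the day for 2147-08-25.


Friday

Zeller's congruence:
q=25, m=8, k=47, j=21
h = (25 + ⌊13×9/5⌋ + 47 + ⌊47/4⌋ + ⌊21/4⌋ - 2×21) mod 7
= (25 + 23 + 47 + 11 + 5 - 42) mod 7
= 69 mod 7 = 6
h=6 → Friday


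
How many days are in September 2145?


Month: September (month 9)
September has 30 days

30 days


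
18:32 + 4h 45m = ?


23:17

Start: 1112 minutes from midnight
Add: 285 minutes
Total: 1397 minutes
Hours: 1397 ÷ 60 = 23 remainder 17


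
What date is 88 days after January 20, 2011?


April 18, 2011

Start: January 20, 2011
Add 88 days
January 20 → February 1: 31 - 20 + 1 = 12 days (88 - 12 = 76 left)
February 1 → March 1: 28 - 1 + 1 = 28 days (76 - 28 = 48 left)
March 1 → April 1: 31 - 1 + 1 = 31 days (48 - 31 = 17 left)
April 1 + 17 = April 18, 2011


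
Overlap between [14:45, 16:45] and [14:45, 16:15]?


90 minutes

Meeting A: 885-1005 (in minutes from midnight)
Meeting B: 885-975
Overlap start = max(885, 885) = 885
Overlap end = min(1005, 975) = 975
Overlap = max(0, 975 - 885) = 90 min


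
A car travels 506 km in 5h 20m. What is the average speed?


Distance: 506 km
Time: 5h 20m = 320 min = 320/60 = 16/3 hours
Speed = 506 ÷ (16/3) = 506 × 3 / 16 = 1518/16 ≈ 94.9 km/h

94.9 km/h


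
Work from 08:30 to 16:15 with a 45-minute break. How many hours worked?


7h 0m (420 minutes)

Total time = (16×60+15) - (8×60+30)
= 975 - 510 = 465 min
Minus break: 465 - 45 = 420 min
= 7h 0m


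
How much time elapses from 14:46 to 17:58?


End time in minutes: 17×60 + 58 = 1078
Start time in minutes: 14×60 + 46 = 886
Difference = 1078 - 886 = 192 minutes
= 3 hours 12 minutes

3h 12m


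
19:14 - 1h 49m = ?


17:25

Start: 1154 minutes from midnight
Subtract: 109 minutes
Remaining: 1154 - 109 = 1045
Hours: 17, Minutes: 25


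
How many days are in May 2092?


Month: May (month 5)
May has 31 days

31 days


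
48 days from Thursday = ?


Start: Thursday (index 3)
(3 + 48) mod 7
= 51 mod 7
= 2
Index 2 → Wednesday

Wednesday


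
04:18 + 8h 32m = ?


12:50

Start: 258 minutes from midnight
Add: 512 minutes
Total: 770 minutes
Hours: 770 ÷ 60 = 12 remainder 50


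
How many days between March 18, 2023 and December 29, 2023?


286 days

From March 18, 2023 to December 29, 2023
Rest of March 2023: 31 - 18 = 13
Full months: April 30, May 31, June 30, July 31, August 31, September 30, October 31, November 30
Days into December 2023: 29
Total = 13 + 30 + 31 + 30 + 31 + 31 + 30 + 31 + 30 + 29 = 286 days


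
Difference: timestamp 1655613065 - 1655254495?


Difference = 1655613065 - 1655254495 = 358570 seconds
In hours: 358570 / 3600 ≈ 99.6
In days: 358570 / 86400 ≈ 4.15

358570 seconds (99.6 hours / 4.15 days)


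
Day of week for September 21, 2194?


Sunday

Zeller's congruence:
q=21, m=9, k=94, j=21
h = (21 + ⌊13×10/5⌋ + 94 + ⌊94/4⌋ + ⌊21/4⌋ - 2×21) mod 7
= (21 + 26 + 94 + 23 + 5 - 42) mod 7
= 127 mod 7 = 1
h=1 → Sunday


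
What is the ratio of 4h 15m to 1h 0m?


Duration 1: 255 minutes
Duration 2: 60 minutes
Ratio = 255:60
GCD = 15
Simplified = 17:4
As a decimal: 17/4 = 4.25

17:4 (4.25)


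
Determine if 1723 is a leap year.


Rules: divisible by 4 AND (not by 100 OR by 400)
1723 ÷ 4 = 430 remainder 3 → not divisible by 4
Not divisible by 4 → not a leap year

No


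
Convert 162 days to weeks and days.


Weeks: 162 ÷ 7 = 23 remainder 1

23 weeks 1 days


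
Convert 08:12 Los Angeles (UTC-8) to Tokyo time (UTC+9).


Time difference = UTC+9 - UTC-8 = +17 hours
New hour = (8 + 17) mod 24
= 25 mod 24 = 1
Minutes unchanged → 01:12; 25 ≥ 24 → next day

01:12 (next day)


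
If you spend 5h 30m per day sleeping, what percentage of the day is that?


22.9%

Time: 330 minutes
Day: 1440 minutes
Percentage = (330/1440) × 100 ≈ 22.9%


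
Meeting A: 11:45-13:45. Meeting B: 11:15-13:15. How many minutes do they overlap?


Meeting A: 705-825 (in minutes from midnight)
Meeting B: 675-795
Overlap start = max(705, 675) = 705
Overlap end = min(825, 795) = 795
Overlap = max(0, 795 - 705) = 90 min

90 minutes


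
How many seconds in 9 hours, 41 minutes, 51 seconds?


34911 seconds

Hours: 9 × 3600 = 32400
Minutes: 41 × 60 = 2460
Seconds: 51
Total = 32400 + 2460 + 51 = 34911


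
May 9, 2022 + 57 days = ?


Start: May 9, 2022
Add 57 days
May 9 → June 1: 31 - 9 + 1 = 23 days (57 - 23 = 34 left)
June 1 → July 1: 30 - 1 + 1 = 30 days (34 - 30 = 4 left)
July 1 + 4 = July 5, 2022

July 5, 2022


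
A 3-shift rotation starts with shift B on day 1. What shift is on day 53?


Shifts: A, B, C
Start: B (index 1)
Day 53: (1 + 53 - 1) mod 3
= 53 mod 3
= 2
Index 2 → shift C

Shift C


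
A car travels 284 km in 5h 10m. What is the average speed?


Distance: 284 km
Time: 5h 10m = 310 min = 310/60 = 31/6 hours
Speed = 284 ÷ (31/6) = 284 × 6 / 31 = 1704/31 ≈ 55.0 km/h

55.0 km/h


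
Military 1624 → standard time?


Hour: 16
16 - 12 = 4 → PM

4:24 PM


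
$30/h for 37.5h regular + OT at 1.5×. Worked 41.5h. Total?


Regular: 37.5h × $30 = $1125.00
Overtime: 41.5 - 37.5 = 4.0h
OT pay: 4.0h × $30 × 1.5 = $180.00
Total = $1125.00 + $180.00 = $1305.00

$1305.00


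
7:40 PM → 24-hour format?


19:40

Input: 7:40 PM
PM: 7 + 12 = 19


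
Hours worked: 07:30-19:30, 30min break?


11h 30m (690 minutes)

Total time = (19×60+30) - (7×60+30)
= 1170 - 450 = 720 min
Minus break: 720 - 30 = 690 min
= 11h 30m


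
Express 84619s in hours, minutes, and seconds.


23h 30m 19s

Hours: 84619 ÷ 3600 = 23 remainder 1819
Minutes: 1819 ÷ 60 = 30 remainder 19
Seconds: 19


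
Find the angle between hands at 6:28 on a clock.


Hour hand = 6×30 + 28×0.5 = 194.0°
Minute hand = 28×6 = 168°
Difference = |194.0 - 168| = 26.0°

26.0°


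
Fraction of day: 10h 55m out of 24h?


Total minutes: 10×60 + 55 = 655
Day = 24×60 = 1440 minutes
Fraction = 655/1440 ≈ 0.4549
As a percentage: 655/1440 × 100 ≈ 45.49%

0.4549 (45.49%)


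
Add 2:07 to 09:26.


Start: 566 minutes from midnight
Add: 127 minutes
Total: 693 minutes
Hours: 693 ÷ 60 = 11 remainder 33

11:33


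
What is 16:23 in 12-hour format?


Hour: 16
16 - 12 = 4 → PM

4:23 PM


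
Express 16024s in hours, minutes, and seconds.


4h 27m 4s

Hours: 16024 ÷ 3600 = 4 remainder 1624
Minutes: 1624 ÷ 60 = 27 remainder 4
Seconds: 4


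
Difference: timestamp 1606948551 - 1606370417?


Difference = 1606948551 - 1606370417 = 578134 seconds
In hours: 578134 / 3600 ≈ 160.6
In days: 578134 / 86400 ≈ 6.69

578134 seconds (160.6 hours / 6.69 days)


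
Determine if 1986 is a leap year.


No

Rules: divisible by 4 AND (not by 100 OR by 400)
1986 ÷ 4 = 496 remainder 2 → not divisible by 4
Not divisible by 4 → not a leap year


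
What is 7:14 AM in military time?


07:14

Input: 7:14 AM
AM hour stays: 7


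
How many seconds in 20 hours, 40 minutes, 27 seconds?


74427 seconds

Hours: 20 × 3600 = 72000
Minutes: 40 × 60 = 2400
Seconds: 27
Total = 72000 + 2400 + 27 = 74427


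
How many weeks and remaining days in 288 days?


Weeks: 288 ÷ 7 = 41 remainder 1

41 weeks 1 days


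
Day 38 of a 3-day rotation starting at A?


Shifts: A, B, C
Start: A (index 0)
Day 38: (0 + 38 - 1) mod 3
= 37 mod 3
= 1
Index 1 → shift B

Shift B


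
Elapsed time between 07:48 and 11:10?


3h 22m

End time in minutes: 11×60 + 10 = 670
Start time in minutes: 7×60 + 48 = 468
Difference = 670 - 468 = 202 minutes
= 3 hours 22 minutes


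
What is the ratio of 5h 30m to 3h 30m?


Duration 1: 330 minutes
Duration 2: 210 minutes
Ratio = 330:210
GCD = 30
Simplified = 11:7
As a decimal: 11/7 ≈ 1.57

11:7 (1.57)


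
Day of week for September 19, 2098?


Friday

Zeller's congruence:
q=19, m=9, k=98, j=20
h = (19 + ⌊13×10/5⌋ + 98 + ⌊98/4⌋ + ⌊20/4⌋ - 2×20) mod 7
= (19 + 26 + 98 + 24 + 5 - 40) mod 7
= 132 mod 7 = 6
h=6 → Friday


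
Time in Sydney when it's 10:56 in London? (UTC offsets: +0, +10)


20:56

Time difference = UTC+10 - UTC+0 = +10 hours
New hour = (10 + 10) mod 24
= 20 mod 24 = 20
Minutes unchanged → 20:56


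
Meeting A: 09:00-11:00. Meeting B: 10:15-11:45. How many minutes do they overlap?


Meeting A: 540-660 (in minutes from midnight)
Meeting B: 615-705
Overlap start = max(540, 615) = 615
Overlap end = min(660, 705) = 660
Overlap = max(0, 660 - 615) = 45 min

45 minutes


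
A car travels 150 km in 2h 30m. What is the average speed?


Distance: 150 km
Time: 2h 30m = 150 min = 150/60 = 5/2 hours
Speed = 150 ÷ (5/2) = 150 × 2 / 5 = 300/5 = 60.0 km/h

60.0 km/h


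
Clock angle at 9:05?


117.5°

Hour hand = 9×30 + 5×0.5 = 272.5°
Minute hand = 5×6 = 30°
Difference = |272.5 - 30| = 242.5°
Since > 180°: 360 - 242.5 = 117.5°


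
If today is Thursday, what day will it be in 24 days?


Start: Thursday (index 3)
(3 + 24) mod 7
= 27 mod 7
= 6
Index 6 → Sunday

Sunday


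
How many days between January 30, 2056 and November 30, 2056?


From January 30, 2056 to November 30, 2056
Rest of January 2056: 31 - 30 = 1
Full months: February 2056 29, March 31, April 30, May 31, June 30, July 31, August 31, September 30, October 31
Days into November 2056: 30
Total = 1 + 29 + 31 + 30 + 31 + 30 + 31 + 31 + 30 + 31 + 30 = 305 days

305 days


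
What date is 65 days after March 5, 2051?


May 9, 2051

Start: March 5, 2051
Add 65 days
March 5 → April 1: 31 - 5 + 1 = 27 days (65 - 27 = 38 left)
April 1 → May 1: 30 - 1 + 1 = 30 days (38 - 30 = 8 left)
May 1 + 8 = May 9, 2051


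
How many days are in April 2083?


30 days

Month: April (month 4)
April has 30 days


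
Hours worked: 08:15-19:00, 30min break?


10h 15m (615 minutes)

Total time = (19×60+0) - (8×60+15)
= 1140 - 495 = 645 min
Minus break: 645 - 30 = 615 min
= 10h 15m


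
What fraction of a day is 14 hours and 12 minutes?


0.5917 (59.17%)

Total minutes: 14×60 + 12 = 852
Day = 24×60 = 1440 minutes
Fraction = 852/1440 ≈ 0.5917
As a percentage: 852/1440 × 100 ≈ 59.17%


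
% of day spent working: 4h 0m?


16.7%

Time: 240 minutes
Day: 1440 minutes
Percentage = (240/1440) × 100 ≈ 16.7%


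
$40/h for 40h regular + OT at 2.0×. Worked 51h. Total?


Regular: 40h × $40 = $1600.00
Overtime: 51 - 40 = 11h
OT pay: 11h × $40 × 2.0 = $880.00
Total = $1600.00 + $880.00 = $2480.00

$2480.00


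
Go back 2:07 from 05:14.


03:07

Start: 314 minutes from midnight
Subtract: 127 minutes
Remaining: 314 - 127 = 187
Hours: 3, Minutes: 7


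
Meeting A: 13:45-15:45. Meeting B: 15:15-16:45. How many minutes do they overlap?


30 minutes

Meeting A: 825-945 (in minutes from midnight)
Meeting B: 915-1005
Overlap start = max(825, 915) = 915
Overlap end = min(945, 1005) = 945
Overlap = max(0, 945 - 915) = 30 min


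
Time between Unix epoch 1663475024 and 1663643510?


Difference = 1663643510 - 1663475024 = 168486 seconds
In hours: 168486 / 3600 ≈ 46.8
In days: 168486 / 86400 ≈ 1.95

168486 seconds (46.8 hours / 1.95 days)


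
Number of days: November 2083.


Month: November (month 11)
November has 30 days

30 days


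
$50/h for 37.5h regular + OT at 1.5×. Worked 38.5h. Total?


Regular: 37.5h × $50 = $1875.00
Overtime: 38.5 - 37.5 = 1.0h
OT pay: 1.0h × $50 × 1.5 = $75.00
Total = $1875.00 + $75.00 = $1950.00

$1950.00


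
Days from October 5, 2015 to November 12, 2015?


38 days

From October 5, 2015 to November 12, 2015
Rest of October 2015: 31 - 5 = 26
Days into November 2015: 12
Total = 26 + 12 = 38 days


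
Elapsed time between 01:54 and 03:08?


End time in minutes: 3×60 + 8 = 188
Start time in minutes: 1×60 + 54 = 114
Difference = 188 - 114 = 74 minutes
= 1 hours 14 minutes

1h 14m


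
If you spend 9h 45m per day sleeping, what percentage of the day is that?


40.6%

Time: 585 minutes
Day: 1440 minutes
Percentage = (585/1440) × 100 ≈ 40.6%


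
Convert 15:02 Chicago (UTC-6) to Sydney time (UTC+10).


Time difference = UTC+10 - UTC-6 = +16 hours
New hour = (15 + 16) mod 24
= 31 mod 24 = 7
Minutes unchanged → 07:02; 31 ≥ 24 → next day

07:02 (next day)


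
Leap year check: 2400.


Yes

Rules: divisible by 4 AND (not by 100 OR by 400)
2400 ÷ 4 = 600 exactly → divisible by 4
2400 ÷ 100 = 24 exactly → divisible by 100
2400 ÷ 400 = 6 exactly → divisible by 400
Divisible by 400 → leap year


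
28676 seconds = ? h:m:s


7h 57m 56s

Hours: 28676 ÷ 3600 = 7 remainder 3476
Minutes: 3476 ÷ 60 = 57 remainder 56
Seconds: 56


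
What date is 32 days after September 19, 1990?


Start: September 19, 1990
Add 32 days
September 19 → October 1: 30 - 19 + 1 = 12 days (32 - 12 = 20 left)
October 1 + 20 = October 21, 1990

October 21, 1990


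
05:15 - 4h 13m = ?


01:02

Start: 315 minutes from midnight
Subtract: 253 minutes
Remaining: 315 - 253 = 62
Hours: 1, Minutes: 2


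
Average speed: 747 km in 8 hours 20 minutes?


Distance: 747 km
Time: 8h 20m = 500 min = 500/60 = 25/3 hours
Speed = 747 ÷ (25/3) = 747 × 3 / 25 = 2241/25 ≈ 89.6 km/h

89.6 km/h


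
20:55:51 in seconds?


75351 seconds

Hours: 20 × 3600 = 72000
Minutes: 55 × 60 = 3300
Seconds: 51
Total = 72000 + 3300 + 51 = 75351


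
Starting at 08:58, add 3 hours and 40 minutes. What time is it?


Start: 538 minutes from midnight
Add: 220 minutes
Total: 758 minutes
Hours: 758 ÷ 60 = 12 remainder 38

12:38


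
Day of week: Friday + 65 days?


Start: Friday (index 4)
(4 + 65) mod 7
= 69 mod 7
= 6
Index 6 → Sunday

Sunday


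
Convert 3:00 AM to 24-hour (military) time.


03:00

Input: 3:00 AM
AM hour stays: 3


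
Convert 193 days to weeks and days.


27 weeks 4 days

Weeks: 193 ÷ 7 = 27 remainder 4


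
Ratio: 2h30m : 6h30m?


5:13 (0.38)

Duration 1: 150 minutes
Duration 2: 390 minutes
Ratio = 150:390
GCD = 30
Simplified = 5:13
As a decimal: 5/13 ≈ 0.38


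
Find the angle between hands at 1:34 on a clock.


157.0°

Hour hand = 1×30 + 34×0.5 = 47.0°
Minute hand = 34×6 = 204°
Difference = |47.0 - 204| = 157.0°


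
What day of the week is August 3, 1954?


Zeller's congruence:
q=3, m=8, k=54, j=19
h = (3 + ⌊13×9/5⌋ + 54 + ⌊54/4⌋ + ⌊19/4⌋ - 2×19) mod 7
= (3 + 23 + 54 + 13 + 4 - 38) mod 7
= 59 mod 7 = 3
h=3 → Tuesday

Tuesday


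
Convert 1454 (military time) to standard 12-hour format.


Hour: 14
14 - 12 = 2 → PM

2:54 PM


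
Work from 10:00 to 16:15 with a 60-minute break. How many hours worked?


5h 15m (315 minutes)

Total time = (16×60+15) - (10×60+0)
= 975 - 600 = 375 min
Minus break: 375 - 60 = 315 min
= 5h 15m


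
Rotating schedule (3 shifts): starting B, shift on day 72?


Shifts: A, B, C
Start: B (index 1)
Day 72: (1 + 72 - 1) mod 3
= 72 mod 3
= 0
Index 0 → shift A

Shift A


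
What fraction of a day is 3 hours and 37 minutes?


0.1507 (15.07%)

Total minutes: 3×60 + 37 = 217
Day = 24×60 = 1440 minutes
Fraction = 217/1440 ≈ 0.1507
As a percentage: 217/1440 × 100 ≈ 15.07%


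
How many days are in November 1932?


Month: November (month 11)
November has 30 days

30 days


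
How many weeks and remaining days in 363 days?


Weeks: 363 ÷ 7 = 51 remainder 6

51 weeks 6 days


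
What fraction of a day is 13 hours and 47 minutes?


0.5743 (57.43%)

Total minutes: 13×60 + 47 = 827
Day = 24×60 = 1440 minutes
Fraction = 827/1440 ≈ 0.5743
As a percentage: 827/1440 × 100 ≈ 57.43%


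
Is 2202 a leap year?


No

Rules: divisible by 4 AND (not by 100 OR by 400)
2202 ÷ 4 = 550 remainder 2 → not divisible by 4
Not divisible by 4 → not a leap year


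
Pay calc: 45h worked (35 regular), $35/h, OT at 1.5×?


Regular: 35h × $35 = $1225.00
Overtime: 45 - 35 = 10h
OT pay: 10h × $35 × 1.5 = $525.00
Total = $1225.00 + $525.00 = $1750.00

$1750.00


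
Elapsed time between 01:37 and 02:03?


0h 26m

End time in minutes: 2×60 + 3 = 123
Start time in minutes: 1×60 + 37 = 97
Difference = 123 - 97 = 26 minutes
= 0 hours 26 minutes


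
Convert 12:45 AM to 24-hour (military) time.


Input: 12:45 AM
12 AM → 00 (midnight)

00:45


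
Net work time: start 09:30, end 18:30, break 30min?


Total time = (18×60+30) - (9×60+30)
= 1110 - 570 = 540 min
Minus break: 540 - 30 = 510 min
= 8h 30m

8h 30m (510 minutes)


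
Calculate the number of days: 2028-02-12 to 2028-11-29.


From February 12, 2028 to November 29, 2028
Rest of February 2028: 29 - 12 = 17
Full months: March 31, April 30, May 31, June 30, July 31, August 31, September 30, October 31
Days into November 2028: 29
Total = 17 + 31 + 30 + 31 + 30 + 31 + 31 + 30 + 31 + 29 = 291 days

291 days


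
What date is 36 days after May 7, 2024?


Start: May 7, 2024
Add 36 days
May 7 → June 1: 31 - 7 + 1 = 25 days (36 - 25 = 11 left)
June 1 + 11 = June 12, 2024

June 12, 2024


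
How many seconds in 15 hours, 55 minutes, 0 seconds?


Hours: 15 × 3600 = 54000
Minutes: 55 × 60 = 3300
Seconds: 0
Total = 54000 + 3300 + 0 = 57300

57300 seconds


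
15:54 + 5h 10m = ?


Start: 954 minutes from midnight
Add: 310 minutes
Total: 1264 minutes
Hours: 1264 ÷ 60 = 21 remainder 4

21:04


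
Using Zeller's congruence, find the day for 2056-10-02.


Monday

Zeller's congruence:
q=2, m=10, k=56, j=20
h = (2 + ⌊13×11/5⌋ + 56 + ⌊56/4⌋ + ⌊20/4⌋ - 2×20) mod 7
= (2 + 28 + 56 + 14 + 5 - 40) mod 7
= 65 mod 7 = 2
h=2 → Monday


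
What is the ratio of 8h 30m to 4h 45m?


Duration 1: 510 minutes
Duration 2: 285 minutes
Ratio = 510:285
GCD = 15
Simplified = 34:19
As a decimal: 34/19 ≈ 1.79

34:19 (1.79)


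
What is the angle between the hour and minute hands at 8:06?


153.0°

Hour hand = 8×30 + 6×0.5 = 243.0°
Minute hand = 6×6 = 36°
Difference = |243.0 - 36| = 207.0°
Since > 180°: 360 - 207.0 = 153.0°


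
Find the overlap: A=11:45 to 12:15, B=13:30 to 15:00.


0 minutes

Meeting A: 705-735 (in minutes from midnight)
Meeting B: 810-900
Overlap start = max(705, 810) = 810
Overlap end = min(735, 900) = 735
Overlap = max(0, 735 - 810) = 0 min


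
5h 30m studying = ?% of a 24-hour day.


Time: 330 minutes
Day: 1440 minutes
Percentage = (330/1440) × 100 ≈ 22.9%

22.9%


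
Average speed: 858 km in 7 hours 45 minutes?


Distance: 858 km
Time: 7h 45m = 465 min = 465/60 = 31/4 hours
Speed = 858 ÷ (31/4) = 858 × 4 / 31 = 3432/31 ≈ 110.7 km/h

110.7 km/h


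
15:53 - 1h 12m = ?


14:41

Start: 953 minutes from midnight
Subtract: 72 minutes
Remaining: 953 - 72 = 881
Hours: 14, Minutes: 41


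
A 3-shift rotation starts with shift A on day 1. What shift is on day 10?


Shifts: A, B, C
Start: A (index 0)
Day 10: (0 + 10 - 1) mod 3
= 9 mod 3
= 0
Index 0 → shift A

Shift A


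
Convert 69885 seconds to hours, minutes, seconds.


19h 24m 45s

Hours: 69885 ÷ 3600 = 19 remainder 1485
Minutes: 1485 ÷ 60 = 24 remainder 45
Seconds: 45


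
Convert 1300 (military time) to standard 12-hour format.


Hour: 13
13 - 12 = 1 → PM

1:00 PM


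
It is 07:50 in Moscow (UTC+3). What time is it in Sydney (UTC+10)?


Time difference = UTC+10 - UTC+3 = +7 hours
New hour = (7 + 7) mod 24
= 14 mod 24 = 14
Minutes unchanged → 14:50

14:50


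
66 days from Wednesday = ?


Saturday

Start: Wednesday (index 2)
(2 + 66) mod 7
= 68 mod 7
= 5
Index 5 → Saturday


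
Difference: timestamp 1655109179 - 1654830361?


278818 seconds (77.4 hours / 3.23 days)

Difference = 1655109179 - 1654830361 = 278818 seconds
In hours: 278818 / 3600 ≈ 77.4
In days: 278818 / 86400 ≈ 3.23


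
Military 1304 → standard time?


Hour: 13
13 - 12 = 1 → PM

1:04 PM


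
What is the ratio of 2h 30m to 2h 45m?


Duration 1: 150 minutes
Duration 2: 165 minutes
Ratio = 150:165
GCD = 15
Simplified = 10:11
As a decimal: 10/11 ≈ 0.91

10:11 (0.91)


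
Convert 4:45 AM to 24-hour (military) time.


04:45

Input: 4:45 AM
AM hour stays: 4


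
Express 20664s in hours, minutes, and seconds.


5h 44m 24s

Hours: 20664 ÷ 3600 = 5 remainder 2664
Minutes: 2664 ÷ 60 = 44 remainder 24
Seconds: 24


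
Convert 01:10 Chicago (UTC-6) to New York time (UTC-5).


Time difference = UTC-5 - UTC-6 = +1 hours
New hour = (1 + 1) mod 24
= 2 mod 24 = 2
Minutes unchanged → 02:10

02:10


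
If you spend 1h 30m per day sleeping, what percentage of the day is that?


Time: 90 minutes
Day: 1440 minutes
Percentage = (90/1440) × 100 ≈ 6.3%

6.3%


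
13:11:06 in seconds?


47466 seconds

Hours: 13 × 3600 = 46800
Minutes: 11 × 60 = 660
Seconds: 6
Total = 46800 + 660 + 6 = 47466


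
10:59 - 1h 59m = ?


Start: 659 minutes from midnight
Subtract: 119 minutes
Remaining: 659 - 119 = 540
Hours: 9, Minutes: 0

09:00


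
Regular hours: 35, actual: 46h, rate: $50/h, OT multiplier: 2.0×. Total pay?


$2850.00

Regular: 35h × $50 = $1750.00
Overtime: 46 - 35 = 11h
OT pay: 11h × $50 × 2.0 = $1100.00
Total = $1750.00 + $1100.00 = $2850.00


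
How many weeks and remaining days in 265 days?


Weeks: 265 ÷ 7 = 37 remainder 6

37 weeks 6 days


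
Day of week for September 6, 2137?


Friday

Zeller's congruence:
q=6, m=9, k=37, j=21
h = (6 + ⌊13×10/5⌋ + 37 + ⌊37/4⌋ + ⌊21/4⌋ - 2×21) mod 7
= (6 + 26 + 37 + 9 + 5 - 42) mod 7
= 41 mod 7 = 6
h=6 → Friday


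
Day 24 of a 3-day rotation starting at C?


Shift B

Shifts: A, B, C
Start: C (index 2)
Day 24: (2 + 24 - 1) mod 3
= 25 mod 3
= 1
Index 1 → shift B


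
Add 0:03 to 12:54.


Start: 774 minutes from midnight
Add: 3 minutes
Total: 777 minutes
Hours: 777 ÷ 60 = 12 remainder 57

12:57


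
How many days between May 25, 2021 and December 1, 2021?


190 days

From May 25, 2021 to December 1, 2021
Rest of May 2021: 31 - 25 = 6
Full months: June 30, July 31, August 31, September 30, October 31, November 30
Days into December 2021: 1
Total = 6 + 30 + 31 + 31 + 30 + 31 + 30 + 1 = 190 days


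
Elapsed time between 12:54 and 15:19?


2h 25m

End time in minutes: 15×60 + 19 = 919
Start time in minutes: 12×60 + 54 = 774
Difference = 919 - 774 = 145 minutes
= 2 hours 25 minutes


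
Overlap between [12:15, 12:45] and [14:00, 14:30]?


Meeting A: 735-765 (in minutes from midnight)
Meeting B: 840-870
Overlap start = max(735, 840) = 840
Overlap end = min(765, 870) = 765
Overlap = max(0, 765 - 840) = 0 min

0 minutes


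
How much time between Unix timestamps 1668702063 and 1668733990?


Difference = 1668733990 - 1668702063 = 31927 seconds
In hours: 31927 / 3600 ≈ 8.9
In days: 31927 / 86400 ≈ 0.37

31927 seconds (8.9 hours / 0.37 days)


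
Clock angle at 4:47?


138.5°

Hour hand = 4×30 + 47×0.5 = 143.5°
Minute hand = 47×6 = 282°
Difference = |143.5 - 282| = 138.5°


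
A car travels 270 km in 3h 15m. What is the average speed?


Distance: 270 km
Time: 3h 15m = 195 min = 195/60 = 13/4 hours
Speed = 270 ÷ (13/4) = 270 × 4 / 13 = 1080/13 ≈ 83.1 km/h

83.1 km/h


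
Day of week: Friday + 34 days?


Thursday

Start: Friday (index 4)
(4 + 34) mod 7
= 38 mod 7
= 3
Index 3 → Thursday


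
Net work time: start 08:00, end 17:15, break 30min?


8h 45m (525 minutes)

Total time = (17×60+15) - (8×60+0)
= 1035 - 480 = 555 min
Minus break: 555 - 30 = 525 min
= 8h 45m


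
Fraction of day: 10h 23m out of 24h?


0.4326 (43.26%)

Total minutes: 10×60 + 23 = 623
Day = 24×60 = 1440 minutes
Fraction = 623/1440 ≈ 0.4326
As a percentage: 623/1440 × 100 ≈ 43.26%


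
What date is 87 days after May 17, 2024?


August 12, 2024

Start: May 17, 2024
Add 87 days
May 17 → June 1: 31 - 17 + 1 = 15 days (87 - 15 = 72 left)
June 1 → July 1: 30 - 1 + 1 = 30 days (72 - 30 = 42 left)
July 1 → August 1: 31 - 1 + 1 = 31 days (42 - 31 = 11 left)
August 1 + 11 = August 12, 2024


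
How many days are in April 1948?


30 days

Month: April (month 4)
April has 30 days


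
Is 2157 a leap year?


Rules: divisible by 4 AND (not by 100 OR by 400)
2157 ÷ 4 = 539 remainder 1 → not divisible by 4
Not divisible by 4 → not a leap year

No


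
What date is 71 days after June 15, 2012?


August 25, 2012

Start: June 15, 2012
Add 71 days
June 15 → July 1: 30 - 15 + 1 = 16 days (71 - 16 = 55 left)
July 1 → August 1: 31 - 1 + 1 = 31 days (55 - 31 = 24 left)
August 1 + 24 = August 25, 2012


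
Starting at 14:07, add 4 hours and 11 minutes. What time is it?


Start: 847 minutes from midnight
Add: 251 minutes
Total: 1098 minutes
Hours: 1098 ÷ 60 = 18 remainder 18

18:18


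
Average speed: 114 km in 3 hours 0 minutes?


Distance: 114 km
Time: 3 hours
Speed = 114 / 3 = 38.0 km/h

38.0 km/h


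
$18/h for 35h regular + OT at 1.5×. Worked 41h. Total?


Regular: 35h × $18 = $630.00
Overtime: 41 - 35 = 6h
OT pay: 6h × $18 × 1.5 = $162.00
Total = $630.00 + $162.00 = $792.00

$792.00


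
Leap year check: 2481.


No

Rules: divisible by 4 AND (not by 100 OR by 400)
2481 ÷ 4 = 620 remainder 1 → not divisible by 4
Not divisible by 4 → not a leap year


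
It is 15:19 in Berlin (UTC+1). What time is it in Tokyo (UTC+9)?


Time difference = UTC+9 - UTC+1 = +8 hours
New hour = (15 + 8) mod 24
= 23 mod 24 = 23
Minutes unchanged → 23:19

23:19


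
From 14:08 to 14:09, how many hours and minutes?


0h 1m

End time in minutes: 14×60 + 9 = 849
Start time in minutes: 14×60 + 8 = 848
Difference = 849 - 848 = 1 minutes
= 0 hours 1 minutes


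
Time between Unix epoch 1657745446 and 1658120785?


375339 seconds (104.3 hours / 4.34 days)

Difference = 1658120785 - 1657745446 = 375339 seconds
In hours: 375339 / 3600 ≈ 104.3
In days: 375339 / 86400 ≈ 4.34


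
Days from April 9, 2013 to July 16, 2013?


From April 9, 2013 to July 16, 2013
Rest of April 2013: 30 - 9 = 21
Full months: May 31, June 30
Days into July 2013: 16
Total = 21 + 31 + 30 + 16 = 98 days

98 days


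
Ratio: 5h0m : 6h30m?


10:13 (0.77)

Duration 1: 300 minutes
Duration 2: 390 minutes
Ratio = 300:390
GCD = 30
Simplified = 10:13
As a decimal: 10/13 ≈ 0.77


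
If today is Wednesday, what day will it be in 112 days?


Start: Wednesday (index 2)
(2 + 112) mod 7
= 114 mod 7
= 2
Index 2 → Wednesday

Wednesday


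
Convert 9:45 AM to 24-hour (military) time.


Input: 9:45 AM
AM hour stays: 9

09:45


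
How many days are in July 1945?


31 days

Month: July (month 7)
July has 31 days


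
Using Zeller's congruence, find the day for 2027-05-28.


Friday

Zeller's congruence:
q=28, m=5, k=27, j=20
h = (28 + ⌊13×6/5⌋ + 27 + ⌊27/4⌋ + ⌊20/4⌋ - 2×20) mod 7
= (28 + 15 + 27 + 6 + 5 - 40) mod 7
= 41 mod 7 = 6
h=6 → Friday


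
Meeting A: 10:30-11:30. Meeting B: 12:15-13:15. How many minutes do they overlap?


0 minutes

Meeting A: 630-690 (in minutes from midnight)
Meeting B: 735-795
Overlap start = max(630, 735) = 735
Overlap end = min(690, 795) = 690
Overlap = max(0, 690 - 735) = 0 min


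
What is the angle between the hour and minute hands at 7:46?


Hour hand = 7×30 + 46×0.5 = 233.0°
Minute hand = 46×6 = 276°
Difference = |233.0 - 276| = 43.0°

43.0°


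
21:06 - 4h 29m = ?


16:37

Start: 1266 minutes from midnight
Subtract: 269 minutes
Remaining: 1266 - 269 = 997
Hours: 16, Minutes: 37


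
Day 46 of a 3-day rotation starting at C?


Shifts: A, B, C
Start: C (index 2)
Day 46: (2 + 46 - 1) mod 3
= 47 mod 3
= 2
Index 2 → shift C

Shift C


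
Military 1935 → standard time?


Hour: 19
19 - 12 = 7 → PM

7:35 PM


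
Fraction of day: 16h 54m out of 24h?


0.7042 (70.42%)

Total minutes: 16×60 + 54 = 1014
Day = 24×60 = 1440 minutes
Fraction = 1014/1440 ≈ 0.7042
As a percentage: 1014/1440 × 100 ≈ 70.42%


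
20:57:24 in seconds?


Hours: 20 × 3600 = 72000
Minutes: 57 × 60 = 3420
Seconds: 24
Total = 72000 + 3420 + 24 = 75444

75444 seconds


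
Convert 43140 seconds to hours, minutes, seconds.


Hours: 43140 ÷ 3600 = 11 remainder 3540
Minutes: 3540 ÷ 60 = 59 remainder 0
Seconds: 0

11h 59m 0s


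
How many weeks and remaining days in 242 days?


34 weeks 4 days

Weeks: 242 ÷ 7 = 34 remainder 4


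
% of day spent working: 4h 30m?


Time: 270 minutes
Day: 1440 minutes
Percentage = (270/1440) × 100 ≈ 18.8%

18.8%


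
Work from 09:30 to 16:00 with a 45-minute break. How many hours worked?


Total time = (16×60+0) - (9×60+30)
= 960 - 570 = 390 min
Minus break: 390 - 45 = 345 min
= 5h 45m

5h 45m (345 minutes)


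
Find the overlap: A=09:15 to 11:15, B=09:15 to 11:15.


120 minutes

Meeting A: 555-675 (in minutes from midnight)
Meeting B: 555-675
Overlap start = max(555, 555) = 555
Overlap end = min(675, 675) = 675
Overlap = max(0, 675 - 555) = 120 min


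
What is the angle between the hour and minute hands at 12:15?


82.5°

Hour hand (12 ≡ 0 on the dial): 0×30 + 15×0.5 = 7.5°
Minute hand = 15×6 = 90°
Difference = |7.5 - 90| = 82.5°


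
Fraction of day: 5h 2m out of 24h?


0.2097 (20.97%)

Total minutes: 5×60 + 2 = 302
Day = 24×60 = 1440 minutes
Fraction = 302/1440 ≈ 0.2097
As a percentage: 302/1440 × 100 ≈ 20.97%


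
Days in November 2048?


Month: November (month 11)
November has 30 days

30 days


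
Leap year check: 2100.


Rules: divisible by 4 AND (not by 100 OR by 400)
2100 ÷ 4 = 525 exactly → divisible by 4
2100 ÷ 100 = 21 exactly → divisible by 100
2100 ÷ 400 = 5 remainder 100 → not divisible by 400
Divisible by 100 but not by 400 → not a leap year

No


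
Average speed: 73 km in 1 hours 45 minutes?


Distance: 73 km
Time: 1h 45m = 105 min = 105/60 = 7/4 hours
Speed = 73 ÷ (7/4) = 73 × 4 / 7 = 292/7 ≈ 41.7 km/h

41.7 km/h


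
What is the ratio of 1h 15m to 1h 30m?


Duration 1: 75 minutes
Duration 2: 90 minutes
Ratio = 75:90
GCD = 15
Simplified = 5:6
As a decimal: 5/6 ≈ 0.83

5:6 (0.83)
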